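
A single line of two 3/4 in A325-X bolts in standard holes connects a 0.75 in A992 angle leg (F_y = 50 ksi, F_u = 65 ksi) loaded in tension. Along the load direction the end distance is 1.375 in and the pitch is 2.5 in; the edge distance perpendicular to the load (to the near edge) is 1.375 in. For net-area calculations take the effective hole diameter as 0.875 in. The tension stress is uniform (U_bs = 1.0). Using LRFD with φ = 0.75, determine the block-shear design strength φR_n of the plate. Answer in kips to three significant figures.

Shear plane L_v = 1.375 + 1·2.5 = 3.875 in; A_gv = 3.875 × 0.75 = 2.906 in².
A_nv = (3.875 − 1.5·0.875) × 0.75 = 1.922 in².
A_nt = (1.375 − 0.5·0.875) × 0.75 = 0.7031 in².
0.6 F_u A_nv = 74.95 kips; 0.6 F_y A_gv = 87.19 kips → shear rupture governs the shear term.
R_n = 74.95 + 1.0 × 65 × 0.7031 = 120.7 kips.
Design strength φR_n = 0.75 × 120.7 = 90.5 kips.

90.5 kips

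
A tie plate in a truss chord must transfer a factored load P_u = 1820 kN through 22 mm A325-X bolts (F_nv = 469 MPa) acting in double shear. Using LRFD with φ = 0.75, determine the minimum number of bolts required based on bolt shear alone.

A_b = π·22²/4 = 380.1 mm².
Per-bolt design strength φR_n = 0.75 × 469 × 380.1 × 2 / 1000 = 267.4 kN.
n ≥ 1820 / 267.4 = 6.806 → use 7 bolts.

7 bolts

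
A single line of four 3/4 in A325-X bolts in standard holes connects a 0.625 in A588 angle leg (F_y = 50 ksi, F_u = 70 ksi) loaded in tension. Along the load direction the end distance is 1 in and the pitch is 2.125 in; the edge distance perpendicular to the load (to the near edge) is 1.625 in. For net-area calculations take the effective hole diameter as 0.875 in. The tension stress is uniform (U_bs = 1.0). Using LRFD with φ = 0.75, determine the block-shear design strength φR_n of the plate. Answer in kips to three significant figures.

Shear plane L_v = 1 + 3·2.125 = 7.375 in; A_gv = 7.375 × 0.625 = 4.609 in².
A_nv = (7.375 − 3.5·0.875) × 0.625 = 2.695 in².
A_nt = (1.625 − 0.5·0.875) × 0.625 = 0.7422 in².
0.6 F_u A_nv = 113.2 kips; 0.6 F_y A_gv = 138.3 kips → shear rupture governs the shear term.
R_n = 113.2 + 1.0 × 70 × 0.7422 = 165.2 kips.
Design strength φR_n = 0.75 × 165.2 = 124 kips.

124 kips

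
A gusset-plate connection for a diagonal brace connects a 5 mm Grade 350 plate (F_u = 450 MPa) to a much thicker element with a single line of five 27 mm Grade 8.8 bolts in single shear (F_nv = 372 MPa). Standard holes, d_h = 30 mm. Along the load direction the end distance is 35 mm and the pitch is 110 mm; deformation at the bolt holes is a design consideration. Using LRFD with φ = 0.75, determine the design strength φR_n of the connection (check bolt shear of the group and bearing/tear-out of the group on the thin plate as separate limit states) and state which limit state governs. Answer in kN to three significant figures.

478 kN (bearing governs)

Bolt shear: A_b = π·27²/4 = 572.6 mm²; R_n = 372 × 572.6 × 5 × 1 / 1000 = 1065 kN → 0.75 × 1065 = 799 kN.
Bearing (1.2 l_c t F_u ≤ 2.4 d t F_u): upper limit = 2.4·27·5·450 / 1000 = 145.8 kN.
  Edge l_c = 35 − 30/2 = 20 → r_n = 54 kN; interior l_c = 110 − 30 = 80 → r_n = 145.8 kN.
  R_n,bearing = 1·54 + 4·145.8 = 637.2 kN → 0.75 × 637.2 = 478 kN.
Bearing governs: 478 kN.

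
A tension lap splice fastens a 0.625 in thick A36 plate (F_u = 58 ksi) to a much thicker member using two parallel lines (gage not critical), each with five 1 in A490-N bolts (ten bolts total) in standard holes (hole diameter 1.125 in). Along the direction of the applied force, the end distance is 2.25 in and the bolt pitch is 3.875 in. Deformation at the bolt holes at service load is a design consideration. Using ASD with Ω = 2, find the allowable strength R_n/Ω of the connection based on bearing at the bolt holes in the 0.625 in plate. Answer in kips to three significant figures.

421 kips

Per bolt r_n = 1.2 l_c t F_u ≤ 2.4 d t F_u; upper limit = 2.4 × 1 × 0.625 × 58 = 87 kips.
Edge bolt: l_c = 2.25 − 1.125/2 = 1.688 in → 1.2 × 1.688 × 0.625 × 58 = 73.41 → r_n = 73.41 kips.
Interior bolts: l_c = 3.875 − 1.125 = 2.75 in → 1.2 × 2.75 × 0.625 × 58 = 119.6 → r_n = 87 kips.
R_n = 2 × 73.41 + 8 × 87 = 842.8 kips.
Allowable strength R_n/Ω = 842.8 / 2 = 421 kips.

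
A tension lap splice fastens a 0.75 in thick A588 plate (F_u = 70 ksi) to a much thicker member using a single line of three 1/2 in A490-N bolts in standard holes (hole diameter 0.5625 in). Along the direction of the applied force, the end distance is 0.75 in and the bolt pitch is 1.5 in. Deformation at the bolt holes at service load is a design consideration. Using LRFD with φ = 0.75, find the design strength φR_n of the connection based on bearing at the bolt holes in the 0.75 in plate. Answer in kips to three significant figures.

Per bolt r_n = 1.2 l_c t F_u ≤ 2.4 d t F_u; upper limit = 2.4 × 0.5 × 0.75 × 70 = 63 kips.
Edge bolt: l_c = 0.75 − 0.5625/2 = 0.4688 in → 1.2 × 0.4688 × 0.75 × 70 = 29.53 → r_n = 29.53 kips.
Interior bolts: l_c = 1.5 − 0.5625 = 0.9375 in → 1.2 × 0.9375 × 0.75 × 70 = 59.06 → r_n = 59.06 kips.
R_n = 1 × 29.53 + 2 × 59.06 = 147.7 kips.
Design strength φR_n = 0.75 × 147.7 = 111 kips.

111 kips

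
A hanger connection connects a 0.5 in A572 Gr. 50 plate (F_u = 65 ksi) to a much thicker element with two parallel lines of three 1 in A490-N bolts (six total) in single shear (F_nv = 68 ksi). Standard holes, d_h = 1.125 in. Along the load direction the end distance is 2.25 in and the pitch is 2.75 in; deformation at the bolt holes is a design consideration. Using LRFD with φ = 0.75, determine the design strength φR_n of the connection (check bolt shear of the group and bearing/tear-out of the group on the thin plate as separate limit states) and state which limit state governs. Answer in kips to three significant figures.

240 kips (bolt shear governs)

Bolt shear: A_b = π·1²/4 = 0.7854 in²; R_n = 68 × 0.7854 × 6 × 1 = 320.4 kips → 0.75 × 320.4 = 240 kips.
Bearing (1.2 l_c t F_u ≤ 2.4 d t F_u): upper limit = 2.4·1·0.5·65 = 78 kips.
  Edge l_c = 2.25 − 1.125/2 = 1.688 → r_n = 65.81 kips; interior l_c = 2.75 − 1.125 = 1.625 → r_n = 63.38 kips.
  R_n,bearing = 2·65.81 + 4·63.38 = 385.1 kips → 0.75 × 385.1 = 289 kips.
Bolt shear governs: 240 kips.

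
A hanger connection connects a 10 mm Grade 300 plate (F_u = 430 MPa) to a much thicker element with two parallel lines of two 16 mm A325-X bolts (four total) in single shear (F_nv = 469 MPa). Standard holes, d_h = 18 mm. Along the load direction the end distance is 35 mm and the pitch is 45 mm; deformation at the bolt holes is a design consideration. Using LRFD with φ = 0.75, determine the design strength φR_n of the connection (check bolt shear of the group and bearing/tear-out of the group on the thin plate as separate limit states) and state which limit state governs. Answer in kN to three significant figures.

283 kN (bolt shear governs)

Bolt shear: A_b = π·16²/4 = 201.1 mm²; R_n = 469 × 201.1 × 4 × 1 / 1000 = 377.2 kN → 0.75 × 377.2 = 283 kN.
Bearing (1.2 l_c t F_u ≤ 2.4 d t F_u): upper limit = 2.4·16·10·430 / 1000 = 165.1 kN.
  Edge l_c = 35 − 18/2 = 26 → r_n = 134.2 kN; interior l_c = 45 − 18 = 27 → r_n = 139.3 kN.
  R_n,bearing = 2·134.2 + 2·139.3 = 547 kN → 0.75 × 547 = 410 kN.
Bolt shear governs: 283 kN.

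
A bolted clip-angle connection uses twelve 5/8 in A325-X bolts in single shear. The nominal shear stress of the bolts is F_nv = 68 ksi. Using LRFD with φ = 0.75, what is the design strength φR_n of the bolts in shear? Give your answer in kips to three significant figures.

A_b = π × 0.625² / 4 = 0.3068 in².
R_n = F_nv · A_b · n · n_s = 68 × 0.3068 × 12 × 1 = 250.3 kips.
Design strength φR_n = 0.75 × 250.3 = 188 kips.

188 kips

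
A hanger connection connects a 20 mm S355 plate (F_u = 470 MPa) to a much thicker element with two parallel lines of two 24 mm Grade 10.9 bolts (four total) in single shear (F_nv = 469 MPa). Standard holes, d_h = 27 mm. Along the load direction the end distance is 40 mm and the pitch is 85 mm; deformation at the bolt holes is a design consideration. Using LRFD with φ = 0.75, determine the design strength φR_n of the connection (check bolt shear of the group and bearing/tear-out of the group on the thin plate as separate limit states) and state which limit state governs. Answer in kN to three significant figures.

Bolt shear: A_b = π·24²/4 = 452.4 mm²; R_n = 469 × 452.4 × 4 × 1 / 1000 = 848.7 kN → 0.75 × 848.7 = 637 kN.
Bearing (1.2 l_c t F_u ≤ 2.4 d t F_u): upper limit = 2.4·24·20·470 / 1000 = 541.4 kN.
  Edge l_c = 40 − 27/2 = 26.5 → r_n = 298.9 kN; interior l_c = 85 − 27 = 58 → r_n = 541.4 kN.
  R_n,bearing = 2·298.9 + 2·541.4 = 1681 kN → 0.75 × 1681 = 1260 kN.
Bolt shear governs: 637 kN.

637 kN (bolt shear governs)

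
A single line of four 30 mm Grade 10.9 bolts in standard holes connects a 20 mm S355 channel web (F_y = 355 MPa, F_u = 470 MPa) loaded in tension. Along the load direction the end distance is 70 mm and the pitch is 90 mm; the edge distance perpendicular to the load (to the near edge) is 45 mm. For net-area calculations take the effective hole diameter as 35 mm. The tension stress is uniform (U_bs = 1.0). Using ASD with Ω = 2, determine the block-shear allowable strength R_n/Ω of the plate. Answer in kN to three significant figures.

743 kN

Shear plane L_v = 70 + 3·90 = 340 mm; A_gv = 340 × 20 = 6800 mm².
A_nv = (340 − 3.5·35) × 20 = 4350 mm².
A_nt = (45 − 0.5·35) × 20 = 550 mm².
0.6 F_u A_nv = 1227 kN; 0.6 F_y A_gv = 1448 kN → shear rupture governs the shear term.
R_n = 1227 + 1.0 × 470 × 550 / 1000 = 1485 kN.
Allowable strength R_n/Ω = 1485 / 2 = 743 kN.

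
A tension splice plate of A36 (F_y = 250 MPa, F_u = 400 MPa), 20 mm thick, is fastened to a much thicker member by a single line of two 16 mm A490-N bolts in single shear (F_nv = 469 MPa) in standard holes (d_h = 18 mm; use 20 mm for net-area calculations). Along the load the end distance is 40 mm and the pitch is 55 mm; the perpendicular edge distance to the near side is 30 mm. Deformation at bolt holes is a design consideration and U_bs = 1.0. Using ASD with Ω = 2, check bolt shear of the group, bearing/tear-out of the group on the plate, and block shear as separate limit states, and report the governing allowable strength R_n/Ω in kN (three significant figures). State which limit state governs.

Bolt shear: A_b = π·16²/4 = 201.1 mm²; R_n = 469 × 201.1 × 2 × 1 / 1000 = 188.6 kN → 188.6 / 2 = 94.3 kN.
Bearing: edge l_c = 31, r_n = 297.6 kN; interior l_c = 37, r_n = 307.2 kN; R_n = 297.6 + 1·307.2 = 604.8 kN → 302 kN.
Block shear: A_gv = 1900, A_nv = 1300, A_nt = 400 mm²; R_n = min(0.6F_uA_nv, 0.6F_yA_gv) + U_bs·F_u·A_nt = 445 kN → 222 kN.
Bolt shear governs: 94.3 kN.

94.3 kN (bolt shear governs)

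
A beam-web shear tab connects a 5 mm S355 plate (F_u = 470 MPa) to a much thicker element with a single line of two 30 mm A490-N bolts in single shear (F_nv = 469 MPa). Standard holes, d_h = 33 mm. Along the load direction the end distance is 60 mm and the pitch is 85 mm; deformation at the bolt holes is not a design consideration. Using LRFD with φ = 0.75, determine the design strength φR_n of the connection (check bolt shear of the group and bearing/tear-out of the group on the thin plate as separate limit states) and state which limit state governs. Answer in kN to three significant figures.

252 kN (bearing governs)

Bolt shear: A_b = π·30²/4 = 706.9 mm²; R_n = 469 × 706.9 × 2 × 1 / 1000 = 663 kN → 0.75 × 663 = 497 kN.
Bearing (1.5 l_c t F_u ≤ 3.0 d t F_u): upper limit = 3.0·30·5·470 / 1000 = 211.5 kN.
  Edge l_c = 60 − 33/2 = 43.5 → r_n = 153.3 kN; interior l_c = 85 − 33 = 52 → r_n = 183.3 kN.
  R_n,bearing = 1·153.3 + 1·183.3 = 336.6 kN → 0.75 × 336.6 = 252 kN.
Bearing governs: 252 kN.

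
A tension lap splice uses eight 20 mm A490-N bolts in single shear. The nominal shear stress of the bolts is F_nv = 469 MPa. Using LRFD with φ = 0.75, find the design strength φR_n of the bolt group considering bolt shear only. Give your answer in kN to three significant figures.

884 kN

A_b = π × 20² / 4 = 314.2 mm².
R_n = F_nv · A_b · n · n_s = 469 × 314.2 × 8 × 1 / 1000 = 1179 kN.
Design strength φR_n = 0.75 × 1179 = 884 kN.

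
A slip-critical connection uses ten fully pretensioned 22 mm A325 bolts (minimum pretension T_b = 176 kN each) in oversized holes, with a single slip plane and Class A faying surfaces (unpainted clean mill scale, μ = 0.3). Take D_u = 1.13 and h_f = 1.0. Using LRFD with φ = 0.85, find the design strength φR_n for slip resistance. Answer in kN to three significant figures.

R_n = μ · D_u · h_f · T_b · n_s · n_b = 0.3 × 1.13 × 1.0 × 176 × 1 × 10 = 596.6 kN.
Design strength φR_n = 0.85 × 596.6 = 507 kN.

507 kN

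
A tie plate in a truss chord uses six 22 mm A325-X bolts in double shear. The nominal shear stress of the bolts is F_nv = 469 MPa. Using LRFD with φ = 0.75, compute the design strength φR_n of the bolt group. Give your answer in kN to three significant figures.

A_b = π × 22² / 4 = 380.1 mm².
R_n = F_nv · A_b · n · n_s = 469 × 380.1 × 6 × 2 / 1000 = 2139 kN.
Design strength φR_n = 0.75 × 2139 = 1600 kN.

1600 kN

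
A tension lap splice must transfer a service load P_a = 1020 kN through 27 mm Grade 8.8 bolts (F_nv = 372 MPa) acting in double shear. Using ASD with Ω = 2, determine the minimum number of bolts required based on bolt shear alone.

5 bolts

A_b = π·27²/4 = 572.6 mm².
Per-bolt allowable strength R_n/Ω = 372 × 572.6 × 2 / 1000 / 2 = 213 kN.
n ≥ 1020 / 213 = 4.789 → use 5 bolts.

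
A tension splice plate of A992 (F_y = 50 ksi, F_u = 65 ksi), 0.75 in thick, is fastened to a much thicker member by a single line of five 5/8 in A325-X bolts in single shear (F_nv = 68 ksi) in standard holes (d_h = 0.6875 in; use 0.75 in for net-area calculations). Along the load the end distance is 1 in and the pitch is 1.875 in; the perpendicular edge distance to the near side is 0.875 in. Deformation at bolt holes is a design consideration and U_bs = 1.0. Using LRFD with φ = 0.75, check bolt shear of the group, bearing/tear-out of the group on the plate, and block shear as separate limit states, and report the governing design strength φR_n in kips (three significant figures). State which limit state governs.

78.2 kips (bolt shear governs)

Bolt shear: A_b = π·0.625²/4 = 0.3068 in²; R_n = 68 × 0.3068 × 5 × 1 = 104.3 kips → 0.75 × 104.3 = 78.2 kips.
Bearing: edge l_c = 0.6562, r_n = 38.39 kips; interior l_c = 1.188, r_n = 69.47 kips; R_n = 38.39 + 4·69.47 = 316.3 kips → 237 kips.
Block shear: A_gv = 6.375, A_nv = 3.844, A_nt = 0.375 in²; R_n = min(0.6F_uA_nv, 0.6F_yA_gv) + U_bs·F_u·A_nt = 174.3 kips → 131 kips.
Bolt shear governs: 78.2 kips.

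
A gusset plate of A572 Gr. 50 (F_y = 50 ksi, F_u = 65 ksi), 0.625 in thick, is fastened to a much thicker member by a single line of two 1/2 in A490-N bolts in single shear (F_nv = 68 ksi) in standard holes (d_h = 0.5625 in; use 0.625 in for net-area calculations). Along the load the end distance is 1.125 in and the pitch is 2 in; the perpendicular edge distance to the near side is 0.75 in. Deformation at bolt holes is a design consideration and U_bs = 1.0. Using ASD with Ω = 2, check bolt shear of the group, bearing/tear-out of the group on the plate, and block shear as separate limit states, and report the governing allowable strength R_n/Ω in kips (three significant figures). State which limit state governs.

13.4 kips (bolt shear governs)

Bolt shear: A_b = π·0.5²/4 = 0.1963 in²; R_n = 68 × 0.1963 × 2 × 1 = 26.7 kips → 26.7 / 2 = 13.4 kips.
Bearing: edge l_c = 0.8438, r_n = 41.13 kips; interior l_c = 1.438, r_n = 48.75 kips; R_n = 41.13 + 1·48.75 = 89.88 kips → 44.9 kips.
Block shear: A_gv = 1.953, A_nv = 1.367, A_nt = 0.2734 in²; R_n = min(0.6F_uA_nv, 0.6F_yA_gv) + U_bs·F_u·A_nt = 71.09 kips → 35.5 kips.
Bolt shear governs: 13.4 kips.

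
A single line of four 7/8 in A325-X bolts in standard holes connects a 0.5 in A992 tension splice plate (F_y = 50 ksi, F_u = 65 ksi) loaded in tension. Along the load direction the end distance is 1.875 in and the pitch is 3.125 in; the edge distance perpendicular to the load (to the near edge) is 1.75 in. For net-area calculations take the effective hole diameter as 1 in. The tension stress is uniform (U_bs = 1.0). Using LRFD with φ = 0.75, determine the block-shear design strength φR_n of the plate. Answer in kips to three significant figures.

144 kips

Shear plane L_v = 1.875 + 3·3.125 = 11.25 in; A_gv = 11.25 × 0.5 = 5.625 in².
A_nv = (11.25 − 3.5·1) × 0.5 = 3.875 in².
A_nt = (1.75 − 0.5·1) × 0.5 = 0.625 in².
0.6 F_u A_nv = 151.1 kips; 0.6 F_y A_gv = 168.8 kips → shear rupture governs the shear term.
R_n = 151.1 + 1.0 × 65 × 0.625 = 191.8 kips.
Design strength φR_n = 0.75 × 191.8 = 144 kips.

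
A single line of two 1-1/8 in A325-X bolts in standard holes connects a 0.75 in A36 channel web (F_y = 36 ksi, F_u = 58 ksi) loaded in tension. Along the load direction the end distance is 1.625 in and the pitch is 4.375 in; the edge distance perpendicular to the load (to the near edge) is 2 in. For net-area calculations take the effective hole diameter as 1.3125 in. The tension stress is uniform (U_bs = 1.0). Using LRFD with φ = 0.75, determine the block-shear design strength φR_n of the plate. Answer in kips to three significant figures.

Shear plane L_v = 1.625 + 1·4.375 = 6 in; A_gv = 6 × 0.75 = 4.5 in².
A_nv = (6 − 1.5·1.3125) × 0.75 = 3.023 in².
A_nt = (2 − 0.5·1.3125) × 0.75 = 1.008 in².
0.6 F_u A_nv = 105.2 kips; 0.6 F_y A_gv = 97.2 kips → shear yielding governs the shear term.
R_n = 97.2 + 1.0 × 58 × 1.008 = 155.7 kips.
Design strength φR_n = 0.75 × 155.7 = 117 kips.

117 kips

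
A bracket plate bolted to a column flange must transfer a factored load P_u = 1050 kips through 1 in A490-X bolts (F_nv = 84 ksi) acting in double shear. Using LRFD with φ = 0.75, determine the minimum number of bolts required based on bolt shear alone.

11 bolts

A_b = π·1²/4 = 0.7854 in².
Per-bolt design strength φR_n = 0.75 × 84 × 0.7854 × 2 = 98.96 kips.
n ≥ 1050 / 98.96 = 10.61 → use 11 bolts.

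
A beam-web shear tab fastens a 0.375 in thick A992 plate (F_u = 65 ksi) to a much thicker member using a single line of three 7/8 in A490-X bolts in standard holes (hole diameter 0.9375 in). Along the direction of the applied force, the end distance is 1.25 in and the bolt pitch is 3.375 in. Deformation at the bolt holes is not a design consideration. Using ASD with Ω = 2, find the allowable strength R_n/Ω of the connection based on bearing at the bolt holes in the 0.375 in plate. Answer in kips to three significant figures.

78.3 kips

Per bolt r_n = 1.5 l_c t F_u ≤ 3.0 d t F_u; upper limit = 3.0 × 0.875 × 0.375 × 65 = 63.98 kips.
Edge bolt: l_c = 1.25 − 0.9375/2 = 0.7812 in → 1.5 × 0.7812 × 0.375 × 65 = 28.56 → r_n = 28.56 kips.
Interior bolts: l_c = 3.375 − 0.9375 = 2.438 in → 1.5 × 2.438 × 0.375 × 65 = 89.12 → r_n = 63.98 kips.
R_n = 1 × 28.56 + 2 × 63.98 = 156.5 kips.
Allowable strength R_n/Ω = 156.5 / 2 = 78.3 kips.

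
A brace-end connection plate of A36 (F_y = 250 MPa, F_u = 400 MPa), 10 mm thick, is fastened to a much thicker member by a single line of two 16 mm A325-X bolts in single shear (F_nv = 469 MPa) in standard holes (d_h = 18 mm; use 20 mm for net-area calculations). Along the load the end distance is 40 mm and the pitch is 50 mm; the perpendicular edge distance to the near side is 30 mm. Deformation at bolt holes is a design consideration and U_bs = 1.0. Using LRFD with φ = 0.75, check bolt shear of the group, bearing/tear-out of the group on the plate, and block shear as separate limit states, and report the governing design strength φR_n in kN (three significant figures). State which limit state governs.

Bolt shear: A_b = π·16²/4 = 201.1 mm²; R_n = 469 × 201.1 × 2 × 1 / 1000 = 188.6 kN → 0.75 × 188.6 = 141 kN.
Bearing: edge l_c = 31, r_n = 148.8 kN; interior l_c = 32, r_n = 153.6 kN; R_n = 148.8 + 1·153.6 = 302.4 kN → 227 kN.
Block shear: A_gv = 900, A_nv = 600, A_nt = 200 mm²; R_n = min(0.6F_uA_nv, 0.6F_yA_gv) + U_bs·F_u·A_nt = 215 kN → 161 kN.
Bolt shear governs: 141 kN.

141 kN (bolt shear governs)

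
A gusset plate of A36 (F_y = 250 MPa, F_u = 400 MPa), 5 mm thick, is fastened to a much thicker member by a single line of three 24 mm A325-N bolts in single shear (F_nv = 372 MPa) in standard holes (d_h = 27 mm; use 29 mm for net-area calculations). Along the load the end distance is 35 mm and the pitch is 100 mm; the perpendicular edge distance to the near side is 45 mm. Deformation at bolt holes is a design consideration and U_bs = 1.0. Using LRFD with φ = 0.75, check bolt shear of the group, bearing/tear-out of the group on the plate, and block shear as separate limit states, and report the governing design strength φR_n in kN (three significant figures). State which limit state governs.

178 kN (block shear governs)

Bolt shear: A_b = π·24²/4 = 452.4 mm²; R_n = 372 × 452.4 × 3 × 1 / 1000 = 504.9 kN → 0.75 × 504.9 = 379 kN.
Bearing: edge l_c = 21.5, r_n = 51.6 kN; interior l_c = 73, r_n = 115.2 kN; R_n = 51.6 + 2·115.2 = 282 kN → 212 kN.
Block shear: A_gv = 1175, A_nv = 812.5, A_nt = 152.5 mm²; R_n = min(0.6F_uA_nv, 0.6F_yA_gv) + U_bs·F_u·A_nt = 237.2 kN → 178 kN.
Block shear governs: 178 kN.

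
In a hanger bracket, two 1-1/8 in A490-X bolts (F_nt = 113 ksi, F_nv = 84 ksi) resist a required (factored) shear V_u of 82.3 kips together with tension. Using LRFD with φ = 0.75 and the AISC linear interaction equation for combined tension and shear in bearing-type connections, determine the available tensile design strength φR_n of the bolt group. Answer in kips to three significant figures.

A_b = π·1.125²/4 = 0.994 in²; f_rv = 82.3 / (2 × 0.994) = 41.4 ksi.
F'_nt = 1.3 F_nt − (F_nt / φF_nv) f_rv = 1.3·113 − (113/(0.75·84))·41.4 = 72.65 ksi, capped at F_nt → F'_nt = 72.65 ksi.
R_n = F'_nt · A_b · n = 72.65 × 0.994 × 2 = 144.4 kips.
Design strength φR_n = 0.75 × 144.4 = 108 kips.

108 kips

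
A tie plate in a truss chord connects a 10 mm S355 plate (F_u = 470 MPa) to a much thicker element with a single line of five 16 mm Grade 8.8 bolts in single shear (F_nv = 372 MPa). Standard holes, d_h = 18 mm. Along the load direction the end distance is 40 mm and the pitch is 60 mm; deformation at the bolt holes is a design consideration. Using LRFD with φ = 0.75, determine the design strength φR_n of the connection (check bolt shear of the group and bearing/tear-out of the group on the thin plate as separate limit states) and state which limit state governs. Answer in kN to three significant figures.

Bolt shear: A_b = π·16²/4 = 201.1 mm²; R_n = 372 × 201.1 × 5 × 1 / 1000 = 374 kN → 0.75 × 374 = 280 kN.
Bearing (1.2 l_c t F_u ≤ 2.4 d t F_u): upper limit = 2.4·16·10·470 / 1000 = 180.5 kN.
  Edge l_c = 40 − 18/2 = 31 → r_n = 174.8 kN; interior l_c = 60 − 18 = 42 → r_n = 180.5 kN.
  R_n,bearing = 1·174.8 + 4·180.5 = 896.8 kN → 0.75 × 896.8 = 673 kN.
Bolt shear governs: 280 kN.

280 kN (bolt shear governs)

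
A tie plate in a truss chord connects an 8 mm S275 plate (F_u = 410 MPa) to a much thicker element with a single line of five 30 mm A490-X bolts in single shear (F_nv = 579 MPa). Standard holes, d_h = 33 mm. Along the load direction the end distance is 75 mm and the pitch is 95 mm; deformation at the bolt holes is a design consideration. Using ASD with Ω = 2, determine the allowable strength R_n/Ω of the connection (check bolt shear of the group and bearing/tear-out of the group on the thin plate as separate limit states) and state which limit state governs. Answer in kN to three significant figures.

Bolt shear: A_b = π·30²/4 = 706.9 mm²; R_n = 579 × 706.9 × 5 × 1 / 1000 = 2046 kN → 2046 / 2 = 1020 kN.
Bearing (1.2 l_c t F_u ≤ 2.4 d t F_u): upper limit = 2.4·30·8·410 / 1000 = 236.2 kN.
  Edge l_c = 75 − 33/2 = 58.5 → r_n = 230.3 kN; interior l_c = 95 − 33 = 62 → r_n = 236.2 kN.
  R_n,bearing = 1·230.3 + 4·236.2 = 1175 kN → 1175 / 2 = 587 kN.
Bearing governs: 587 kN.

587 kN (bearing governs)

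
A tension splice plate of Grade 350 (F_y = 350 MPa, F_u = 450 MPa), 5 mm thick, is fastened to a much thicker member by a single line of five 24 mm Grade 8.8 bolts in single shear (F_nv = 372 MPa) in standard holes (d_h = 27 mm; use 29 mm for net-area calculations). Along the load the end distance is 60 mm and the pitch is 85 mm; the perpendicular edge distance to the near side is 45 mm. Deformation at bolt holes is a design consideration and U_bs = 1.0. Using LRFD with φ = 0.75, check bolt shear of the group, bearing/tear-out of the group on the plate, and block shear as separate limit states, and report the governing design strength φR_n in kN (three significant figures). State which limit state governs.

Bolt shear: A_b = π·24²/4 = 452.4 mm²; R_n = 372 × 452.4 × 5 × 1 / 1000 = 841.4 kN → 0.75 × 841.4 = 631 kN.
Bearing: edge l_c = 46.5, r_n = 125.5 kN; interior l_c = 58, r_n = 129.6 kN; R_n = 125.5 + 4·129.6 = 643.9 kN → 483 kN.
Block shear: A_gv = 2000, A_nv = 1348, A_nt = 152.5 mm²; R_n = min(0.6F_uA_nv, 0.6F_yA_gv) + U_bs·F_u·A_nt = 432.4 kN → 324 kN.
Block shear governs: 324 kN.

324 kN (block shear governs)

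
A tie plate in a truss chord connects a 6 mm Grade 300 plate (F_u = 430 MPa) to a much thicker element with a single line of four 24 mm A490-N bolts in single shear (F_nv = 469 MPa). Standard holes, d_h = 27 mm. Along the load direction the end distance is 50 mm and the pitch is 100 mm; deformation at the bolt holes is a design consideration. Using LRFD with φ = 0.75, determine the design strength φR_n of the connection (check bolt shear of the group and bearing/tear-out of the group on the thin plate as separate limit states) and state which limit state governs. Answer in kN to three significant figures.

Bolt shear: A_b = π·24²/4 = 452.4 mm²; R_n = 469 × 452.4 × 4 × 1 / 1000 = 848.7 kN → 0.75 × 848.7 = 637 kN.
Bearing (1.2 l_c t F_u ≤ 2.4 d t F_u): upper limit = 2.4·24·6·430 / 1000 = 148.6 kN.
  Edge l_c = 50 − 27/2 = 36.5 → r_n = 113 kN; interior l_c = 100 − 27 = 73 → r_n = 148.6 kN.
  R_n,bearing = 1·113 + 3·148.6 = 558.8 kN → 0.75 × 558.8 = 419 kN.
Bearing governs: 419 kN.

419 kN (bearing governs)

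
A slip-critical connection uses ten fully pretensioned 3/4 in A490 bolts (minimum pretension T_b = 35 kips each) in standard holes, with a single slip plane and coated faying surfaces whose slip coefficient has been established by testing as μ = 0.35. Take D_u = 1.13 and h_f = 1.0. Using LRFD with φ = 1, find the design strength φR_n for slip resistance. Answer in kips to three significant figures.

138 kips

R_n = μ · D_u · h_f · T_b · n_s · n_b = 0.35 × 1.13 × 1.0 × 35 × 1 × 10 = 138.4 kips.
Design strength φR_n = 1 × 138.4 = 138 kips.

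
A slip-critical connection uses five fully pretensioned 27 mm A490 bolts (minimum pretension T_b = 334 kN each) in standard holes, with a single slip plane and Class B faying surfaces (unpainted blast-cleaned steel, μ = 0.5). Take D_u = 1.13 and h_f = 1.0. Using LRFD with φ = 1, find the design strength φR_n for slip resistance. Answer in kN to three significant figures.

944 kN

R_n = μ · D_u · h_f · T_b · n_s · n_b = 0.5 × 1.13 × 1.0 × 334 × 1 × 5 = 943.5 kN.
Design strength φR_n = 1 × 943.5 = 944 kN.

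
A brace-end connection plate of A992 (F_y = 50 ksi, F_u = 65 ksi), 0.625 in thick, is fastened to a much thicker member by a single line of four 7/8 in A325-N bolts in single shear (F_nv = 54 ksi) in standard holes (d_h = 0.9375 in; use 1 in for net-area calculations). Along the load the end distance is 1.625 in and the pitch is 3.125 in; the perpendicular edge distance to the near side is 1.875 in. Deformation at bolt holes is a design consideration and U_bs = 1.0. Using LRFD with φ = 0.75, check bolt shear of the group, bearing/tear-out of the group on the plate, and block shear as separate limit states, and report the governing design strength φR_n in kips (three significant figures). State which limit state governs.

97.4 kips (bolt shear governs)

Bolt shear: A_b = π·0.875²/4 = 0.6013 in²; R_n = 54 × 0.6013 × 4 × 1 = 129.9 kips → 0.75 × 129.9 = 97.4 kips.
Bearing: edge l_c = 1.156, r_n = 56.37 kips; interior l_c = 2.188, r_n = 85.31 kips; R_n = 56.37 + 3·85.31 = 312.3 kips → 234 kips.
Block shear: A_gv = 6.875, A_nv = 4.688, A_nt = 0.8594 in²; R_n = min(0.6F_uA_nv, 0.6F_yA_gv) + U_bs·F_u·A_nt = 238.7 kips → 179 kips.
Bolt shear governs: 97.4 kips.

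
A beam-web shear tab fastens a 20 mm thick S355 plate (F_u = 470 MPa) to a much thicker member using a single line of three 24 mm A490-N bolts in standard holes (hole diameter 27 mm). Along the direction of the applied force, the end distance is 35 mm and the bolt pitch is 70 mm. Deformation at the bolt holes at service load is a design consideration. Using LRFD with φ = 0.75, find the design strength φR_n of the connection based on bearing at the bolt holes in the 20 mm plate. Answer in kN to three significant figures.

Per bolt r_n = 1.2 l_c t F_u ≤ 2.4 d t F_u; upper limit = 2.4 × 24 × 20 × 470 / 1000 = 541.4 kN.
Edge bolt: l_c = 35 − 27/2 = 21.5 mm → 1.2 × 21.5 × 20 × 470 / 1000 = 242.5 → r_n = 242.5 kN.
Interior bolts: l_c = 70 − 27 = 43 mm → 1.2 × 43 × 20 × 470 / 1000 = 485 → r_n = 485 kN.
R_n = 1 × 242.5 + 2 × 485 = 1213 kN.
Design strength φR_n = 0.75 × 1213 = 909 kN.

909 kN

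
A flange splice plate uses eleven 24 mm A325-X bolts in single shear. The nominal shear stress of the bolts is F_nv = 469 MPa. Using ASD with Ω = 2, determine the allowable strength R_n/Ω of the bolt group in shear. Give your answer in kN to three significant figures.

1170 kN

A_b = π × 24² / 4 = 452.4 mm².
R_n = F_nv · A_b · n · n_s = 469 × 452.4 × 11 × 1 / 1000 = 2334 kN.
Allowable strength R_n/Ω = 2334 / 2 = 1170 kN.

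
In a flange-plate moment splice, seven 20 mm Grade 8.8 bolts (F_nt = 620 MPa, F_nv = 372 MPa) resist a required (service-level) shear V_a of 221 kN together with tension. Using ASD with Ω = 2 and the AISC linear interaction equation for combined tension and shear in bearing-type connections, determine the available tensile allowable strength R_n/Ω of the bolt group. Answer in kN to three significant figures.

518 kN

A_b = π·20²/4 = 314.2 mm²; f_rv = 221 × 1000 / (7 × 314.2) = 100.5 MPa.
F'_nt = 1.3 F_nt − (Ω F_nt / F_nv) f_rv = 1.3·620 − (2·620/372)·100.5 = 471 MPa, capped at F_nt → F'_nt = 471 MPa.
R_n = F'_nt · A_b · n = 471 × 314.2 × 7 / 1000 = 1036 kN.
Allowable strength R_n/Ω = 1036 / 2 = 518 kN.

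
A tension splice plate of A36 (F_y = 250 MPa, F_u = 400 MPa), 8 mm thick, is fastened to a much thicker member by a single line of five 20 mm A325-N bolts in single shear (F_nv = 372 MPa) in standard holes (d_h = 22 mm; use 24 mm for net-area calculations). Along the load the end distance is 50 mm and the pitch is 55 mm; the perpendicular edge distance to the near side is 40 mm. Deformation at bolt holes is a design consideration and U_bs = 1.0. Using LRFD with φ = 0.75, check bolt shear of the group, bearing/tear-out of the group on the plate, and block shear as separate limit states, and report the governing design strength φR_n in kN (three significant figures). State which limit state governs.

Bolt shear: A_b = π·20²/4 = 314.2 mm²; R_n = 372 × 314.2 × 5 × 1 / 1000 = 584.3 kN → 0.75 × 584.3 = 438 kN.
Bearing: edge l_c = 39, r_n = 149.8 kN; interior l_c = 33, r_n = 126.7 kN; R_n = 149.8 + 4·126.7 = 656.6 kN → 492 kN.
Block shear: A_gv = 2160, A_nv = 1296, A_nt = 224 mm²; R_n = min(0.6F_uA_nv, 0.6F_yA_gv) + U_bs·F_u·A_nt = 400.6 kN → 300 kN.
Block shear governs: 300 kN.

300 kN (block shear governs)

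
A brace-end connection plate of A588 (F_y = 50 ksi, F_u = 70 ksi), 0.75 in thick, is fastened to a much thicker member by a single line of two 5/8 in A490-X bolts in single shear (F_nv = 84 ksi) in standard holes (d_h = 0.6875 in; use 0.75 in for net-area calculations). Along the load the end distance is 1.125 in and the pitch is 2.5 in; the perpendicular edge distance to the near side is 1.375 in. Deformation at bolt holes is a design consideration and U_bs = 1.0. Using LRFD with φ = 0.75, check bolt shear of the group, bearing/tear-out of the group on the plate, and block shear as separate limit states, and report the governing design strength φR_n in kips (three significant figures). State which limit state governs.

38.7 kips (bolt shear governs)

Bolt shear: A_b = π·0.625²/4 = 0.3068 in²; R_n = 84 × 0.3068 × 2 × 1 = 51.54 kips → 0.75 × 51.54 = 38.7 kips.
Bearing: edge l_c = 0.7812, r_n = 49.22 kips; interior l_c = 1.812, r_n = 78.75 kips; R_n = 49.22 + 1·78.75 = 128 kips → 96 kips.
Block shear: A_gv = 2.719, A_nv = 1.875, A_nt = 0.75 in²; R_n = min(0.6F_uA_nv, 0.6F_yA_gv) + U_bs·F_u·A_nt = 131.2 kips → 98.4 kips.
Bolt shear governs: 38.7 kips.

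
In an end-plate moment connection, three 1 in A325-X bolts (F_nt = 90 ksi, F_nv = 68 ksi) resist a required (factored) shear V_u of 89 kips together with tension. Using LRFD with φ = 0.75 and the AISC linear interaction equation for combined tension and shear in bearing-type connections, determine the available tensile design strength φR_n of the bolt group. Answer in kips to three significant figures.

A_b = π·1²/4 = 0.7854 in²; f_rv = 89 / (3 × 0.7854) = 37.77 ksi.
F'_nt = 1.3 F_nt − (F_nt / φF_nv) f_rv = 1.3·90 − (90/(0.75·68))·37.77 = 50.34 ksi, capped at F_nt → F'_nt = 50.34 ksi.
R_n = F'_nt · A_b · n = 50.34 × 0.7854 × 3 = 118.6 kips.
Design strength φR_n = 0.75 × 118.6 = 89 kips.

89 kips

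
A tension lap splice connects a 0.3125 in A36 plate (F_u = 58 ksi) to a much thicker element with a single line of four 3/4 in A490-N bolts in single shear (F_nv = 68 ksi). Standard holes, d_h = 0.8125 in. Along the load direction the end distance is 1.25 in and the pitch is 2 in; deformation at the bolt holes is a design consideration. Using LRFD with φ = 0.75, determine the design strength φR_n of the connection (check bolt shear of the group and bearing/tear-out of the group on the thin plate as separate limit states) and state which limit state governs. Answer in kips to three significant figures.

Bolt shear: A_b = π·0.75²/4 = 0.4418 in²; R_n = 68 × 0.4418 × 4 × 1 = 120.2 kips → 0.75 × 120.2 = 90.1 kips.
Bearing (1.2 l_c t F_u ≤ 2.4 d t F_u): upper limit = 2.4·0.75·0.3125·58 = 32.62 kips.
  Edge l_c = 1.25 − 0.8125/2 = 0.8438 → r_n = 18.35 kips; interior l_c = 2 − 0.8125 = 1.188 → r_n = 25.83 kips.
  R_n,bearing = 1·18.35 + 3·25.83 = 95.84 kips → 0.75 × 95.84 = 71.9 kips.
Bearing governs: 71.9 kips.

71.9 kips (bearing governs)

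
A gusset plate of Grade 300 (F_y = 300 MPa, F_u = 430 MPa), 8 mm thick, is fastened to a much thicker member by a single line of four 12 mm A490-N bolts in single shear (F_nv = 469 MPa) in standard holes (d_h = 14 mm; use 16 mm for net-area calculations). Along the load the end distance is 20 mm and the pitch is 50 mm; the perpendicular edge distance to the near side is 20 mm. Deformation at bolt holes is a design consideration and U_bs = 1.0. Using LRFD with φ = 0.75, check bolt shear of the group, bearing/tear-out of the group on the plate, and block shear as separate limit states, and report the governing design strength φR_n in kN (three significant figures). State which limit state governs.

159 kN (bolt shear governs)

Bolt shear: A_b = π·12²/4 = 113.1 mm²; R_n = 469 × 113.1 × 4 × 1 / 1000 = 212.2 kN → 0.75 × 212.2 = 159 kN.
Bearing: edge l_c = 13, r_n = 53.66 kN; interior l_c = 36, r_n = 99.07 kN; R_n = 53.66 + 3·99.07 = 350.9 kN → 263 kN.
Block shear: A_gv = 1360, A_nv = 912, A_nt = 96 mm²; R_n = min(0.6F_uA_nv, 0.6F_yA_gv) + U_bs·F_u·A_nt = 276.6 kN → 207 kN.
Bolt shear governs: 159 kN.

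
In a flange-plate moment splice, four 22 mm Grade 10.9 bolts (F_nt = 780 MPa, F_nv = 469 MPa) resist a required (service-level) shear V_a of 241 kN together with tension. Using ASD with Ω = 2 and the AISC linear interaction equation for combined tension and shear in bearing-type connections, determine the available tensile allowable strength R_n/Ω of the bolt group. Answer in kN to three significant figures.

A_b = π·22²/4 = 380.1 mm²; f_rv = 241 × 1000 / (4 × 380.1) = 158.5 MPa.
F'_nt = 1.3 F_nt − (Ω F_nt / F_nv) f_rv = 1.3·780 − (2·780/469)·158.5 = 486.8 MPa, capped at F_nt → F'_nt = 486.8 MPa.
R_n = F'_nt · A_b · n = 486.8 × 380.1 × 4 / 1000 = 740.2 kN.
Allowable strength R_n/Ω = 740.2 / 2 = 370 kN.

370 kN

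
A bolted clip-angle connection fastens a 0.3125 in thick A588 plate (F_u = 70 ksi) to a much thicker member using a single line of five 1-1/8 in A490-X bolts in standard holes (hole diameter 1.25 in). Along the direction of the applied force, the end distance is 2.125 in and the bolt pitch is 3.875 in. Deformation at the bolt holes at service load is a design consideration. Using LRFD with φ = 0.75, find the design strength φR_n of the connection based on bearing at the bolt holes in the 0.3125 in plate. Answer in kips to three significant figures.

Per bolt r_n = 1.2 l_c t F_u ≤ 2.4 d t F_u; upper limit = 2.4 × 1.125 × 0.3125 × 70 = 59.06 kips.
Edge bolt: l_c = 2.125 − 1.25/2 = 1.5 in → 1.2 × 1.5 × 0.3125 × 70 = 39.38 → r_n = 39.38 kips.
Interior bolts: l_c = 3.875 − 1.25 = 2.625 in → 1.2 × 2.625 × 0.3125 × 70 = 68.91 → r_n = 59.06 kips.
R_n = 1 × 39.38 + 4 × 59.06 = 275.6 kips.
Design strength φR_n = 0.75 × 275.6 = 207 kips.

207 kips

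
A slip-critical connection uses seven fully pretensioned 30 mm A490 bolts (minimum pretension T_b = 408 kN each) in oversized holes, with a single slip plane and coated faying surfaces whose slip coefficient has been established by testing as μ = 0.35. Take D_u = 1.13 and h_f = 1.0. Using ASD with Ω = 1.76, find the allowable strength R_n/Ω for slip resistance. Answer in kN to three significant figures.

642 kN

R_n = μ · D_u · h_f · T_b · n_s · n_b = 0.35 × 1.13 × 1.0 × 408 × 1 × 7 = 1130 kN.
Allowable strength R_n/Ω = 1130 / 1.76 = 642 kN.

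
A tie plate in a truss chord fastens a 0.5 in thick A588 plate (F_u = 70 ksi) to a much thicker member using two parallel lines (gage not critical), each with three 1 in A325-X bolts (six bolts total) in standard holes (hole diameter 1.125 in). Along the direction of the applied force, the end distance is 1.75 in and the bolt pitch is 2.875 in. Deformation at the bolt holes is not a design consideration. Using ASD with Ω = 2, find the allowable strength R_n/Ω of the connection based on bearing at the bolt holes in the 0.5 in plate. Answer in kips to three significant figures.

246 kips

Per bolt r_n = 1.5 l_c t F_u ≤ 3.0 d t F_u; upper limit = 3.0 × 1 × 0.5 × 70 = 105 kips.
Edge bolt: l_c = 1.75 − 1.125/2 = 1.188 in → 1.5 × 1.188 × 0.5 × 70 = 62.34 → r_n = 62.34 kips.
Interior bolts: l_c = 2.875 − 1.125 = 1.75 in → 1.5 × 1.75 × 0.5 × 70 = 91.88 → r_n = 91.88 kips.
R_n = 2 × 62.34 + 4 × 91.88 = 492.2 kips.
Allowable strength R_n/Ω = 492.2 / 2 = 246 kips.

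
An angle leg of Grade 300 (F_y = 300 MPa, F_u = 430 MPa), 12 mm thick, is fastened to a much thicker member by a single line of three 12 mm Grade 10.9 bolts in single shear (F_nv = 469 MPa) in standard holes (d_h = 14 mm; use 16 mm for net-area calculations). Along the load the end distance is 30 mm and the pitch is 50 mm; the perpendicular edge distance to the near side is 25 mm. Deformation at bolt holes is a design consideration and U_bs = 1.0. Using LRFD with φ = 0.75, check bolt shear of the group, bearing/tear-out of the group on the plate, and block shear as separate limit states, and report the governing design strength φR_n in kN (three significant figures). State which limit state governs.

119 kN (bolt shear governs)

Bolt shear: A_b = π·12²/4 = 113.1 mm²; R_n = 469 × 113.1 × 3 × 1 / 1000 = 159.1 kN → 0.75 × 159.1 = 119 kN.
Bearing: edge l_c = 23, r_n = 142.4 kN; interior l_c = 36, r_n = 148.6 kN; R_n = 142.4 + 2·148.6 = 439.6 kN → 330 kN.
Block shear: A_gv = 1560, A_nv = 1080, A_nt = 204 mm²; R_n = min(0.6F_uA_nv, 0.6F_yA_gv) + U_bs·F_u·A_nt = 366.4 kN → 275 kN.
Bolt shear governs: 119 kN.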